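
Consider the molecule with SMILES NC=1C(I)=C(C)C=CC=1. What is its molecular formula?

Walk through each heavy atom and fill implicit hydrogens from standard valence (C 4, N 3, O 2, S 2, halogen 1):
  atom 1: N, bond orders sum to 1 (valence 3) → 2 H
  atom 2: C, bond orders sum to 4 (valence 4) → 0 H
  atom 3: C, bond orders sum to 4 (valence 4) → 0 H
  atom 4: I (halogen, monovalent) → 0 H
  atom 5: C, bond orders sum to 4 (valence 4) → 0 H
  atom 6: C, bond orders sum to 1 (valence 4) → 3 H
  atom 7: C, bond orders sum to 3 (valence 4) → 1 H
  atom 8: C, bond orders sum to 3 (valence 4) → 1 H
  atom 9: C, bond orders sum to 3 (valence 4) → 1 H
Totals → C:7, H:8, I:1, N:1.
In Hill order: C7H8IN.

C7H8IN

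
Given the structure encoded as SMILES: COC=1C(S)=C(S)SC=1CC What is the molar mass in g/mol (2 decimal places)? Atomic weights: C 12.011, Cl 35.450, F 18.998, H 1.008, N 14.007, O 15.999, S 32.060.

First, the molecular formula is C7H10OS3 (counting implicit H from valence).
  C: 7 × 12.011 = 84.077
  H: 10 × 1.008 = 10.080
  O: 1 × 15.999 = 15.999
  S: 3 × 32.060 = 96.180
Sum: 7×12.011 + 10×1.008 + 1×15.999 + 3×32.060 = 206.336 → 206.34 g/mol.

206.34 g/mol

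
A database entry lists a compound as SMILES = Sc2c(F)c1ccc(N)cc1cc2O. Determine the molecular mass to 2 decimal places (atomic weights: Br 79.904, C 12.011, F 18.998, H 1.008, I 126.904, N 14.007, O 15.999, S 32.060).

209.24 g/mol

First, the molecular formula is C10H8FNOS (counting implicit H from valence).
  C: 10 × 12.011 = 120.110
  F: 1 × 18.998 = 18.998
  H: 8 × 1.008 = 8.064
  N: 1 × 14.007 = 14.007
  O: 1 × 15.999 = 15.999
  S: 1 × 32.060 = 32.060
Sum: 10×12.011 + 1×18.998 + 8×1.008 + 1×14.007 + 1×15.999 + 1×32.060 = 209.238 → 209.24 g/mol.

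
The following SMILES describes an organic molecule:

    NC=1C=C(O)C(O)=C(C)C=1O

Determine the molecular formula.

Walk through each heavy atom and fill implicit hydrogens from standard valence (C 4, N 3, O 2, S 2, halogen 1):
  atom 1: N, bond orders sum to 1 (valence 3) → 2 H
  atom 2: C, bond orders sum to 4 (valence 4) → 0 H
  atom 3: C, bond orders sum to 3 (valence 4) → 1 H
  atom 4: C, bond orders sum to 4 (valence 4) → 0 H
  atom 5: O, bond orders sum to 1 (valence 2) → 1 H
  atom 6: C, bond orders sum to 4 (valence 4) → 0 H
  atom 7: O, bond orders sum to 1 (valence 2) → 1 H
  atom 8: C, bond orders sum to 4 (valence 4) → 0 H
  atom 9: C, bond orders sum to 1 (valence 4) → 3 H
  atom 10: C, bond orders sum to 4 (valence 4) → 0 H
  atom 11: O, bond orders sum to 1 (valence 2) → 1 H
Totals → C:7, H:9, N:1, O:3.

C7H9NO3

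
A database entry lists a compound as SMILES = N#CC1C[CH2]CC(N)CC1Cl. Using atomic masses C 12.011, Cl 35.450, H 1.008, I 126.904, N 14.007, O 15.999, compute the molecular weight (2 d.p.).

First, the molecular formula is C8H13ClN2 (counting implicit H from valence).
  C: 8 × 12.011 = 96.088
  Cl: 1 × 35.450 = 35.450
  H: 13 × 1.008 = 13.104
  N: 2 × 14.007 = 28.014
Sum: 8×12.011 + 1×35.450 + 13×1.008 + 2×14.007 = 172.656 → 172.66 g/mol.

172.66 g/mol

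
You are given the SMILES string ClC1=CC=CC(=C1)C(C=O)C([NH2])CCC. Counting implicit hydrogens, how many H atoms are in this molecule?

Walk through each heavy atom and fill implicit hydrogens from standard valence (C 4, N 3, O 2, S 2, halogen 1):
  atom 1: Cl (halogen, monovalent) → 0 H
  atom 2: C, bond orders sum to 4 (valence 4) → 0 H
  atom 3: C, bond orders sum to 3 (valence 4) → 1 H
  atom 4: C, bond orders sum to 3 (valence 4) → 1 H
  atom 5: C, bond orders sum to 3 (valence 4) → 1 H
  atom 6: C, bond orders sum to 4 (valence 4) → 0 H
  atom 7: C, bond orders sum to 3 (valence 4) → 1 H
  atom 8: C, bond orders sum to 3 (valence 4) → 1 H
  atom 9: C, bond orders sum to 3 (valence 4) → 1 H
  atom 10: O, bond orders sum to 2 (valence 2) → 0 H
  atom 11: C, bond orders sum to 3 (valence 4) → 1 H
  atom 12: N with explicit H count 2
  atom 13: C, bond orders sum to 2 (valence 4) → 2 H
  atom 14: C, bond orders sum to 2 (valence 4) → 2 H
  atom 15: C, bond orders sum to 1 (valence 4) → 3 H
Total hydrogens: 16.

16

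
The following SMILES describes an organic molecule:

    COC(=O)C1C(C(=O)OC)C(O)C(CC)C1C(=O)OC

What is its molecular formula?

Walk through each heavy atom and fill implicit hydrogens from standard valence (C 4, N 3, O 2, S 2, halogen 1):
  atom 1: C, bond orders sum to 1 (valence 4) → 3 H
  atom 2: O, bond orders sum to 2 (valence 2) → 0 H
  atom 3: C, bond orders sum to 4 (valence 4) → 0 H
  atom 4: O, bond orders sum to 2 (valence 2) → 0 H
  atom 5: C, bond orders sum to 3 (valence 4) → 1 H
  atom 6: C, bond orders sum to 3 (valence 4) → 1 H
  atom 7: C, bond orders sum to 4 (valence 4) → 0 H
  atom 8: O, bond orders sum to 2 (valence 2) → 0 H
  atom 9: O, bond orders sum to 2 (valence 2) → 0 H
  atom 10: C, bond orders sum to 1 (valence 4) → 3 H
  atom 11: C, bond orders sum to 3 (valence 4) → 1 H
  atom 12: O, bond orders sum to 1 (valence 2) → 1 H
  atom 13: C, bond orders sum to 3 (valence 4) → 1 H
  atom 14: C, bond orders sum to 2 (valence 4) → 2 H
  atom 15: C, bond orders sum to 1 (valence 4) → 3 H
  atom 16: C, bond orders sum to 3 (valence 4) → 1 H
  atom 17: C, bond orders sum to 4 (valence 4) → 0 H
  atom 18: O, bond orders sum to 2 (valence 2) → 0 H
  atom 19: O, bond orders sum to 2 (valence 2) → 0 H
  atom 20: C, bond orders sum to 1 (valence 4) → 3 H
Totals → C:13, H:20, O:7.
In Hill order: C13H20O7.

C13H20O7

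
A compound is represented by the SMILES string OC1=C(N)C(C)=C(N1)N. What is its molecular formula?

Walk through each heavy atom and fill implicit hydrogens from standard valence (C 4, N 3, O 2, S 2, halogen 1):
  atom 1: O, bond orders sum to 1 (valence 2) → 1 H
  atom 2: C, bond orders sum to 4 (valence 4) → 0 H
  atom 3: C, bond orders sum to 4 (valence 4) → 0 H
  atom 4: N, bond orders sum to 1 (valence 3) → 2 H
  atom 5: C, bond orders sum to 4 (valence 4) → 0 H
  atom 6: C, bond orders sum to 1 (valence 4) → 3 H
  atom 7: C, bond orders sum to 4 (valence 4) → 0 H
  atom 8: N, bond orders sum to 2 (valence 3) → 1 H
  atom 9: N, bond orders sum to 1 (valence 3) → 2 H
Totals → C:5, H:9, N:3, O:1.
In Hill order: C5H9N3O.

C5H9N3O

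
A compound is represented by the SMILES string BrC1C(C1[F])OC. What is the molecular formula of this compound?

C4H6BrFO

Walk through each heavy atom and fill implicit hydrogens from standard valence (C 4, N 3, O 2, S 2, halogen 1):
  atom 1: Br (halogen, monovalent) → 0 H
  atom 2: C, bond orders sum to 3 (valence 4) → 1 H
  atom 3: C, bond orders sum to 3 (valence 4) → 1 H
  atom 4: C, bond orders sum to 3 (valence 4) → 1 H
  atom 5: F with explicit H count 0
  atom 6: O, bond orders sum to 2 (valence 2) → 0 H
  atom 7: C, bond orders sum to 1 (valence 4) → 3 H
Totals → C:4, H:6, Br:1, F:1, O:1.
In Hill order: C4H6BrFO.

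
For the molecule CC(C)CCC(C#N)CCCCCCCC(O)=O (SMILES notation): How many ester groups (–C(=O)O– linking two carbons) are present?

Scan the SMILES for the ester motif — none present.
Groups that are present: 1 carboxylic acid, 1 nitrile.

0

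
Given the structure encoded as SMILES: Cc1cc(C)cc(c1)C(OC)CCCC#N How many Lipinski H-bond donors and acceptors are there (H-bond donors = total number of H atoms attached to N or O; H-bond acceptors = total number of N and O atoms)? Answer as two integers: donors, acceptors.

0, 2

Donors: find every N or O and count the H atoms it carries.
  atom 10 (O): bond orders sum to 2 → 0 H
  atom 16 (N): bond orders sum to 3 → 0 H
Lipinski HBD = 0.
Acceptors: N atoms = 1, O atoms = 1 → HBA = 2.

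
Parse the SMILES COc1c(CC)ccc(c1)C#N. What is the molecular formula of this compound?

C10H11NO

Walk through each heavy atom and fill implicit hydrogens from standard valence (C 4, N 3, O 2, S 2, halogen 1); for lowercase aromatic atoms, an aromatic c carries 1 H when it has two neighbours and 0 H with three, and aromatic n carries 0 H:
  atom 1: C, bond orders sum to 1 (valence 4) → 3 H
  atom 2: O, bond orders sum to 2 (valence 2) → 0 H
  atom 3: aromatic c, 3 neighbours → 0 H
  atom 4: aromatic c, 3 neighbours → 0 H
  atom 5: C, bond orders sum to 2 (valence 4) → 2 H
  atom 6: C, bond orders sum to 1 (valence 4) → 3 H
  atom 7: aromatic c, 2 neighbours → 1 H
  atom 8: aromatic c, 2 neighbours → 1 H
  atom 9: aromatic c, 3 neighbours → 0 H
  atom 10: aromatic c, 2 neighbours → 1 H
  atom 11: C, bond orders sum to 4 (valence 4) → 0 H
  atom 12: N, bond orders sum to 3 (valence 3) → 0 H
Totals → C:10, H:11, N:1, O:1.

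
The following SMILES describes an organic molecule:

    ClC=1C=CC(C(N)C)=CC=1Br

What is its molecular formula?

C8H9BrClN

Walk through each heavy atom and fill implicit hydrogens from standard valence (C 4, N 3, O 2, S 2, halogen 1):
  atom 1: Cl (halogen, monovalent) → 0 H
  atom 2: C, bond orders sum to 4 (valence 4) → 0 H
  atom 3: C, bond orders sum to 3 (valence 4) → 1 H
  atom 4: C, bond orders sum to 3 (valence 4) → 1 H
  atom 5: C, bond orders sum to 4 (valence 4) → 0 H
  atom 6: C, bond orders sum to 3 (valence 4) → 1 H
  atom 7: N, bond orders sum to 1 (valence 3) → 2 H
  atom 8: C, bond orders sum to 1 (valence 4) → 3 H
  atom 9: C, bond orders sum to 3 (valence 4) → 1 H
  atom 10: C, bond orders sum to 4 (valence 4) → 0 H
  atom 11: Br (halogen, monovalent) → 0 H
Totals → C:8, H:9, Br:1, Cl:1, N:1.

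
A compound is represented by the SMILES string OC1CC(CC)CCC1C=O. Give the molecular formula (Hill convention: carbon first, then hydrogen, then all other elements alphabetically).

Walk through each heavy atom and fill implicit hydrogens from standard valence (C 4, N 3, O 2, S 2, halogen 1):
  atom 1: O, bond orders sum to 1 (valence 2) → 1 H
  atom 2: C, bond orders sum to 3 (valence 4) → 1 H
  atom 3: C, bond orders sum to 2 (valence 4) → 2 H
  atom 4: C, bond orders sum to 3 (valence 4) → 1 H
  atom 5: C, bond orders sum to 2 (valence 4) → 2 H
  atom 6: C, bond orders sum to 1 (valence 4) → 3 H
  atom 7: C, bond orders sum to 2 (valence 4) → 2 H
  atom 8: C, bond orders sum to 2 (valence 4) → 2 H
  atom 9: C, bond orders sum to 3 (valence 4) → 1 H
  atom 10: C, bond orders sum to 3 (valence 4) → 1 H
  atom 11: O, bond orders sum to 2 (valence 2) → 0 H
Totals → C:9, H:16, O:2.
In Hill order: C9H16O2.

C9H16O2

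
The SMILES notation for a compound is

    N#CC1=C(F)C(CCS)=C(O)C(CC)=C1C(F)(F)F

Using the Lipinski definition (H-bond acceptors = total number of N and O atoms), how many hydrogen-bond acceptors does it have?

2

N atoms: 1; O atoms: 1.
Lipinski HBA = 1 + 1 = 2.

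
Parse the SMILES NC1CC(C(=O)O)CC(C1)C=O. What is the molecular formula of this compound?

Walk through each heavy atom and fill implicit hydrogens from standard valence (C 4, N 3, O 2, S 2, halogen 1):
  atom 1: N, bond orders sum to 1 (valence 3) → 2 H
  atom 2: C, bond orders sum to 3 (valence 4) → 1 H
  atom 3: C, bond orders sum to 2 (valence 4) → 2 H
  atom 4: C, bond orders sum to 3 (valence 4) → 1 H
  atom 5: C, bond orders sum to 4 (valence 4) → 0 H
  atom 6: O, bond orders sum to 2 (valence 2) → 0 H
  atom 7: O, bond orders sum to 1 (valence 2) → 1 H
  atom 8: C, bond orders sum to 2 (valence 4) → 2 H
  atom 9: C, bond orders sum to 3 (valence 4) → 1 H
  atom 10: C, bond orders sum to 2 (valence 4) → 2 H
  atom 11: C, bond orders sum to 3 (valence 4) → 1 H
  atom 12: O, bond orders sum to 2 (valence 2) → 0 H
Totals → C:8, H:13, N:1, O:3.
In Hill order: C8H13NO3.

C8H13NO3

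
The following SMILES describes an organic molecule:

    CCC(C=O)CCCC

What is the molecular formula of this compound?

Walk through each heavy atom and fill implicit hydrogens from standard valence (C 4, N 3, O 2, S 2, halogen 1):
  atom 1: C, bond orders sum to 1 (valence 4) → 3 H
  atom 2: C, bond orders sum to 2 (valence 4) → 2 H
  atom 3: C, bond orders sum to 3 (valence 4) → 1 H
  atom 4: C, bond orders sum to 3 (valence 4) → 1 H
  atom 5: O, bond orders sum to 2 (valence 2) → 0 H
  atom 6: C, bond orders sum to 2 (valence 4) → 2 H
  atom 7: C, bond orders sum to 2 (valence 4) → 2 H
  atom 8: C, bond orders sum to 2 (valence 4) → 2 H
  atom 9: C, bond orders sum to 1 (valence 4) → 3 H
Totals → C:8, H:16, O:1.
In Hill order: C8H16O.

C8H16O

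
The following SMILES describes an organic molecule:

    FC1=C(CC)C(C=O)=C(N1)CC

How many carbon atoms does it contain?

Count every carbon token in the SMILES (each C, including those in ring-closure positions and inside branches).
Carbon count: 9.

9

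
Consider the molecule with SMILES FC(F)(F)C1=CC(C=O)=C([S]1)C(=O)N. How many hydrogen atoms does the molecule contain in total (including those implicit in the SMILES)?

4

Walk through each heavy atom and fill implicit hydrogens from standard valence (C 4, N 3, O 2, S 2, halogen 1):
  atom 1: F (halogen, monovalent) → 0 H
  atom 2: C, bond orders sum to 4 (valence 4) → 0 H
  atom 3: F (halogen, monovalent) → 0 H
  atom 4: F (halogen, monovalent) → 0 H
  atom 5: C, bond orders sum to 4 (valence 4) → 0 H
  atom 6: C, bond orders sum to 3 (valence 4) → 1 H
  atom 7: C, bond orders sum to 4 (valence 4) → 0 H
  atom 8: C, bond orders sum to 3 (valence 4) → 1 H
  atom 9: O, bond orders sum to 2 (valence 2) → 0 H
  atom 10: C, bond orders sum to 4 (valence 4) → 0 H
  atom 11: S with explicit H count 0
  atom 12: C, bond orders sum to 4 (valence 4) → 0 H
  atom 13: O, bond orders sum to 2 (valence 2) → 0 H
  atom 14: N, bond orders sum to 1 (valence 3) → 2 H
Total hydrogens: 4.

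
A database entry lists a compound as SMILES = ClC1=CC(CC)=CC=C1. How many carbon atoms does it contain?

Count every carbon token in the SMILES (each C, including those in ring-closure positions and inside branches).
Carbon count: 8.

8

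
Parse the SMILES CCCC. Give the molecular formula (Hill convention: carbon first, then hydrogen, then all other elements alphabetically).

Walk through each heavy atom and fill implicit hydrogens from standard valence (C 4, N 3, O 2, S 2, halogen 1):
  atom 1: C, bond orders sum to 1 (valence 4) → 3 H
  atom 2: C, bond orders sum to 2 (valence 4) → 2 H
  atom 3: C, bond orders sum to 2 (valence 4) → 2 H
  atom 4: C, bond orders sum to 1 (valence 4) → 3 H
Totals → C:4, H:10.
In Hill order: C4H10.

C4H10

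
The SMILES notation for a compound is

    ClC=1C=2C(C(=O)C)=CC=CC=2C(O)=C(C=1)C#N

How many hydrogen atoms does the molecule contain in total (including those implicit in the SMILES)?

8

Walk through each heavy atom and fill implicit hydrogens from standard valence (C 4, N 3, O 2, S 2, halogen 1):
  atom 1: Cl (halogen, monovalent) → 0 H
  atom 2: C, bond orders sum to 4 (valence 4) → 0 H
  atom 3: C, bond orders sum to 4 (valence 4) → 0 H
  atom 4: C, bond orders sum to 4 (valence 4) → 0 H
  atom 5: C, bond orders sum to 4 (valence 4) → 0 H
  atom 6: O, bond orders sum to 2 (valence 2) → 0 H
  atom 7: C, bond orders sum to 1 (valence 4) → 3 H
  atom 8: C, bond orders sum to 3 (valence 4) → 1 H
  atom 9: C, bond orders sum to 3 (valence 4) → 1 H
  atom 10: C, bond orders sum to 3 (valence 4) → 1 H
  atom 11: C, bond orders sum to 4 (valence 4) → 0 H
  atom 12: C, bond orders sum to 4 (valence 4) → 0 H
  atom 13: O, bond orders sum to 1 (valence 2) → 1 H
  atom 14: C, bond orders sum to 4 (valence 4) → 0 H
  atom 15: C, bond orders sum to 3 (valence 4) → 1 H
  atom 16: C, bond orders sum to 4 (valence 4) → 0 H
  atom 17: N, bond orders sum to 3 (valence 3) → 0 H
Total hydrogens: 8.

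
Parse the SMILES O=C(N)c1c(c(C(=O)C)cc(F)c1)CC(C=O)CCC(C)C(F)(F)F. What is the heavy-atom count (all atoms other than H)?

25

Every atom symbol written in the SMILES (organic subset) is one heavy atom; implicit H are not written.
Heavy atoms by element → C:17, F:4, N:1, O:3.
Total: 25.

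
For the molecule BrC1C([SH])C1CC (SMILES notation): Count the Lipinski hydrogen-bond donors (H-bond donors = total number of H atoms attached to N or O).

Donors: find every N or O and count the H atoms it carries.
  (no N or O atoms present)
Lipinski HBD = 0.

0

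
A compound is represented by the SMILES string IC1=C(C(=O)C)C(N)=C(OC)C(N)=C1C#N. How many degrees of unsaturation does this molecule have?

7

Molecular formula: C10H10IN3O2.
DoU = (2C + 2 + N − H − X) / 2, where X is the halogen count and O/S are ignored.
    = (2·10 + 2 + 3 − 10 − 1) / 2 = 14 / 2 = 7.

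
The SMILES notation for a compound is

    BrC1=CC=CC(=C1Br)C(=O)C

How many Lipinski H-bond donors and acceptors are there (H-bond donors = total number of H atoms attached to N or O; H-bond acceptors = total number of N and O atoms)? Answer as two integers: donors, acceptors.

0, 1

Donors: find every N or O and count the H atoms it carries.
  atom 10 (O): bond orders sum to 2 → 0 H
Lipinski HBD = 0.
Acceptors: N atoms = 0, O atoms = 1 → HBA = 1.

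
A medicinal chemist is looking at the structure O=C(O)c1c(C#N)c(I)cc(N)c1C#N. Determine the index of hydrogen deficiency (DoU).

9

Molecular formula: C9H4IN3O2.
DoU = (2C + 2 + N − H − X) / 2, where X is the halogen count and O/S are ignored.
    = (2·9 + 2 + 3 − 4 − 1) / 2 = 18 / 2 = 9.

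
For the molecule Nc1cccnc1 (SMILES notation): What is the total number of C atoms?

Count every carbon token in the SMILES (each C, including those in ring-closure positions and inside branches).
Carbon count: 5.

5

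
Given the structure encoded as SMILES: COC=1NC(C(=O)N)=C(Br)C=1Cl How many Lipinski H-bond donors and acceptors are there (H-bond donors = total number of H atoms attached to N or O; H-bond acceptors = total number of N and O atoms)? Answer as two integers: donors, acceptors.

3, 4

Donors: find every N or O and count the H atoms it carries.
  atom 2 (O): bond orders sum to 2 → 0 H
  atom 4 (N): bond orders sum to 2 → 1 H
  atom 7 (O): bond orders sum to 2 → 0 H
  atom 8 (N): bond orders sum to 1 → 2 H
Lipinski HBD = 3.
Acceptors: N atoms = 2, O atoms = 2 → HBA = 4.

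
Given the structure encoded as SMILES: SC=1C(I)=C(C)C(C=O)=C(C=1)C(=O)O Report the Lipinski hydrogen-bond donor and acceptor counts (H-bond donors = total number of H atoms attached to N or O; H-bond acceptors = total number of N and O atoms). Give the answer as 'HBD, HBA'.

Donors: find every N or O and count the H atoms it carries.
  atom 9 (O): bond orders sum to 2 → 0 H
  atom 13 (O): bond orders sum to 2 → 0 H
  atom 14 (O): bond orders sum to 1 → 1 H
Lipinski HBD = 1.
Acceptors: N atoms = 0, O atoms = 3 → HBA = 3.

1, 3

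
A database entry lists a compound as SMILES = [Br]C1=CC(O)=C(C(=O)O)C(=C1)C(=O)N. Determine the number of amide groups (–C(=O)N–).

The amide motif appears at heavy-atom position 12 in the SMILES.
Other groups present: 1 carboxylic acid, 1 hydroxyl.
Amide count: 1.

1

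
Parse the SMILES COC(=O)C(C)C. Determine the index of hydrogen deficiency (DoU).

Degree of unsaturation = (number of rings) + (number of π bonds).
Ring closures in the SMILES: 0.
π bonds: 1 double bond (each 1 DoU) → 1 DoU from unsaturation.
Total DoU = 0 + 1 = 1.

1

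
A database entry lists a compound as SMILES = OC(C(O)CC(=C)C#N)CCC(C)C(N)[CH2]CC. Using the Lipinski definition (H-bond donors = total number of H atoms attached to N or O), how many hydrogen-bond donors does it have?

Donors: find every N or O and count the H atoms it carries.
  atom 1 (O): bond orders sum to 1 → 1 H
  atom 4 (O): bond orders sum to 1 → 1 H
  atom 9 (N): bond orders sum to 3 → 0 H
  atom 15 (N): bond orders sum to 1 → 2 H
Lipinski HBD = 4.

4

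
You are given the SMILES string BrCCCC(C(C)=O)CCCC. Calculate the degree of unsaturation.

1

Molecular formula: C10H19BrO.
DoU = (2C + 2 + N − H − X) / 2, where X is the halogen count and O/S are ignored.
    = (2·10 + 2 + 0 − 19 − 1) / 2 = 2 / 2 = 1.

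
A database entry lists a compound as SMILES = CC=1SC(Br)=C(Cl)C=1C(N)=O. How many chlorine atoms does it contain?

1

Scan the SMILES for Cl atoms (remember two-letter symbols like Cl and Br are single atoms).
Chlorine count: 1.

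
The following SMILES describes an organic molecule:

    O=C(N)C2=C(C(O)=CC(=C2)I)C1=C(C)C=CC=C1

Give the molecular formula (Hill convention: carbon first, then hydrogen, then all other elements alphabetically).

C14H12INO2

Walk through each heavy atom and fill implicit hydrogens from standard valence (C 4, N 3, O 2, S 2, halogen 1):
  atom 1: O, bond orders sum to 2 (valence 2) → 0 H
  atom 2: C, bond orders sum to 4 (valence 4) → 0 H
  atom 3: N, bond orders sum to 1 (valence 3) → 2 H
  atom 4: C, bond orders sum to 4 (valence 4) → 0 H
  atom 5: C, bond orders sum to 4 (valence 4) → 0 H
  atom 6: C, bond orders sum to 4 (valence 4) → 0 H
  atom 7: O, bond orders sum to 1 (valence 2) → 1 H
  atom 8: C, bond orders sum to 3 (valence 4) → 1 H
  atom 9: C, bond orders sum to 4 (valence 4) → 0 H
  atom 10: C, bond orders sum to 3 (valence 4) → 1 H
  atom 11: I (halogen, monovalent) → 0 H
  atom 12: C, bond orders sum to 4 (valence 4) → 0 H
  atom 13: C, bond orders sum to 4 (valence 4) → 0 H
  atom 14: C, bond orders sum to 1 (valence 4) → 3 H
  atom 15: C, bond orders sum to 3 (valence 4) → 1 H
  atom 16: C, bond orders sum to 3 (valence 4) → 1 H
  atom 17: C, bond orders sum to 3 (valence 4) → 1 H
  atom 18: C, bond orders sum to 3 (valence 4) → 1 H
Totals → C:14, H:12, I:1, N:1, O:2.
In Hill order: C14H12INO2.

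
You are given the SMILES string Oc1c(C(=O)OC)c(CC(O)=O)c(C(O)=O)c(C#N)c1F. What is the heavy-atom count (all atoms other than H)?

21

Every atom symbol written in the SMILES (organic subset) is one heavy atom; implicit H are not written.
Heavy atoms by element → C:12, F:1, N:1, O:7.
Total: 21.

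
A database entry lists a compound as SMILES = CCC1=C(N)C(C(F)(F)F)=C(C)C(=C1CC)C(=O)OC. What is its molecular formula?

C14H18F3NO2

Walk through each heavy atom and fill implicit hydrogens from standard valence (C 4, N 3, O 2, S 2, halogen 1):
  atom 1: C, bond orders sum to 1 (valence 4) → 3 H
  atom 2: C, bond orders sum to 2 (valence 4) → 2 H
  atom 3: C, bond orders sum to 4 (valence 4) → 0 H
  atom 4: C, bond orders sum to 4 (valence 4) → 0 H
  atom 5: N, bond orders sum to 1 (valence 3) → 2 H
  atom 6: C, bond orders sum to 4 (valence 4) → 0 H
  atom 7: C, bond orders sum to 4 (valence 4) → 0 H
  atom 8: F (halogen, monovalent) → 0 H
  atom 9: F (halogen, monovalent) → 0 H
  atom 10: F (halogen, monovalent) → 0 H
  atom 11: C, bond orders sum to 4 (valence 4) → 0 H
  atom 12: C, bond orders sum to 1 (valence 4) → 3 H
  atom 13: C, bond orders sum to 4 (valence 4) → 0 H
  atom 14: C, bond orders sum to 4 (valence 4) → 0 H
  atom 15: C, bond orders sum to 2 (valence 4) → 2 H
  atom 16: C, bond orders sum to 1 (valence 4) → 3 H
  atom 17: C, bond orders sum to 4 (valence 4) → 0 H
  atom 18: O, bond orders sum to 2 (valence 2) → 0 H
  atom 19: O, bond orders sum to 2 (valence 2) → 0 H
  atom 20: C, bond orders sum to 1 (valence 4) → 3 H
Totals → C:14, H:18, F:3, N:1, O:2.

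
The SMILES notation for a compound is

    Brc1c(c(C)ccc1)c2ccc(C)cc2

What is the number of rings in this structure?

In SMILES, each pair of matching ring-closure digits denotes one ring-closing bond; the number of such bonds equals the number of independent rings.
Ring-closure bonds here: 2.

2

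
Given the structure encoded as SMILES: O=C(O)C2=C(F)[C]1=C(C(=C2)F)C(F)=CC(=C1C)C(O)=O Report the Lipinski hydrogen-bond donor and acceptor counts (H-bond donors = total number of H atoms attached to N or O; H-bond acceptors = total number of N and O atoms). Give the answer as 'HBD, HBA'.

2, 4

Donors: find every N or O and count the H atoms it carries.
  atom 1 (O): bond orders sum to 2 → 0 H
  atom 3 (O): bond orders sum to 1 → 1 H
  atom 19 (O): bond orders sum to 1 → 1 H
  atom 20 (O): bond orders sum to 2 → 0 H
Lipinski HBD = 2.
Acceptors: N atoms = 0, O atoms = 4 → HBA = 4.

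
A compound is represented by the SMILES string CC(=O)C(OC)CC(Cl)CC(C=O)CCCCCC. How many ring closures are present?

0

In SMILES, each pair of matching ring-closure digits denotes one ring-closing bond; the number of such bonds equals the number of independent rings.
Ring-closure bonds here: 0.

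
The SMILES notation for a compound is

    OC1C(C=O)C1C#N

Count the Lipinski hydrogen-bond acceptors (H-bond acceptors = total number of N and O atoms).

3

N atoms: 1; O atoms: 2.
Lipinski HBA = 1 + 2 = 3.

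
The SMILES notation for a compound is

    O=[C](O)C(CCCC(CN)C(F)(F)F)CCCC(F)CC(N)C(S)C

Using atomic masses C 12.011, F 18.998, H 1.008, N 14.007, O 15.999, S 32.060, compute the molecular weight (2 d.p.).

390.48 g/mol

First, the molecular formula is C16H30F4N2O2S (counting implicit H from valence).
  C: 16 × 12.011 = 192.176
  F: 4 × 18.998 = 75.992
  H: 30 × 1.008 = 30.240
  N: 2 × 14.007 = 28.014
  O: 2 × 15.999 = 31.998
  S: 1 × 32.060 = 32.060
Sum: 16×12.011 + 4×18.998 + 30×1.008 + 2×14.007 + 2×15.999 + 1×32.060 = 390.480 → 390.48 g/mol.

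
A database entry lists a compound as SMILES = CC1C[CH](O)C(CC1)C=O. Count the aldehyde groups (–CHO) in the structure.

The aldehyde motif appears at heavy-atom position 9 in the SMILES.
Other groups present: 1 hydroxyl.
Aldehyde count: 1.

1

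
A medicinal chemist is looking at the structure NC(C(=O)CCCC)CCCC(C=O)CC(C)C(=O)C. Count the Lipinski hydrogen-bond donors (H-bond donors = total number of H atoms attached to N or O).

Donors: find every N or O and count the H atoms it carries.
  atom 1 (N): bond orders sum to 1 → 2 H
  atom 4 (O): bond orders sum to 2 → 0 H
  atom 14 (O): bond orders sum to 2 → 0 H
  atom 19 (O): bond orders sum to 2 → 0 H
Lipinski HBD = 2.

2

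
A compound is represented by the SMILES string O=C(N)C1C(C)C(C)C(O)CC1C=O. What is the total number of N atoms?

1

Scan the SMILES for N atoms (remember two-letter symbols like Cl and Br are single atoms).
Nitrogen count: 1.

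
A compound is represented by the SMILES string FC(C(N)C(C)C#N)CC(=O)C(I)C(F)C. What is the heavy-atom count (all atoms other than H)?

16

Every atom symbol written in the SMILES (organic subset) is one heavy atom; implicit H are not written.
Heavy atoms by element → C:10, F:2, I:1, N:2, O:1.
Total: 16.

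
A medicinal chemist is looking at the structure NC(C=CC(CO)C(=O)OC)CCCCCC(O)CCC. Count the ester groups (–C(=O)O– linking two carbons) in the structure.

The ester motif appears at heavy-atom position 8 in the SMILES.
Other groups present: 1 alkene, 2 hydroxyl, 1 primary amine.
Ester count: 1.

1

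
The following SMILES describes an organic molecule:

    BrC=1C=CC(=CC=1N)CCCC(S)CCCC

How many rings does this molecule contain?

In SMILES, each pair of matching ring-closure digits denotes one ring-closing bond; the number of such bonds equals the number of independent rings.
Ring-closure bonds here: 1.

1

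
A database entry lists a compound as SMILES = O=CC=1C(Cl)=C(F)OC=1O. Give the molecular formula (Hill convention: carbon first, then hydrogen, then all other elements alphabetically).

Walk through each heavy atom and fill implicit hydrogens from standard valence (C 4, N 3, O 2, S 2, halogen 1):
  atom 1: O, bond orders sum to 2 (valence 2) → 0 H
  atom 2: C, bond orders sum to 3 (valence 4) → 1 H
  atom 3: C, bond orders sum to 4 (valence 4) → 0 H
  atom 4: C, bond orders sum to 4 (valence 4) → 0 H
  atom 5: Cl (halogen, monovalent) → 0 H
  atom 6: C, bond orders sum to 4 (valence 4) → 0 H
  atom 7: F (halogen, monovalent) → 0 H
  atom 8: O, bond orders sum to 2 (valence 2) → 0 H
  atom 9: C, bond orders sum to 4 (valence 4) → 0 H
  atom 10: O, bond orders sum to 1 (valence 2) → 1 H
Totals → C:5, H:2, Cl:1, F:1, O:3.
In Hill order: C5H2ClFO3.

C5H2ClFO3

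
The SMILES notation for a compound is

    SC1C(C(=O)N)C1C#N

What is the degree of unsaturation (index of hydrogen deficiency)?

Molecular formula: C5H6N2OS.
DoU = (2C + 2 + N − H − X) / 2, where X is the halogen count and O/S are ignored.
    = (2·5 + 2 + 2 − 6 − 0) / 2 = 8 / 2 = 4.

4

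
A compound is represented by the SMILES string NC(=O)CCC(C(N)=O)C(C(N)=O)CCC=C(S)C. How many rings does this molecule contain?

0

In SMILES, each pair of matching ring-closure digits denotes one ring-closing bond; the number of such bonds equals the number of independent rings.
Ring-closure bonds here: 0.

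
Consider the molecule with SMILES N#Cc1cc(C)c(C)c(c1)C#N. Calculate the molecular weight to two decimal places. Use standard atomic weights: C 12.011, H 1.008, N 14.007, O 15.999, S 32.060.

First, the molecular formula is C10H8N2 (counting implicit H from valence).
  C: 10 × 12.011 = 120.110
  H: 8 × 1.008 = 8.064
  N: 2 × 14.007 = 28.014
Sum: 10×12.011 + 8×1.008 + 2×14.007 = 156.188 → 156.19 g/mol.

156.19 g/mol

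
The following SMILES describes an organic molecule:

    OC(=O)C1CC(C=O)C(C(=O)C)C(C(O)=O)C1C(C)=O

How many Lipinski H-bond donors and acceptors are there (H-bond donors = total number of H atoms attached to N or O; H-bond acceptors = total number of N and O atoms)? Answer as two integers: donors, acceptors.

2, 7

Donors: find every N or O and count the H atoms it carries.
  atom 1 (O): bond orders sum to 1 → 1 H
  atom 3 (O): bond orders sum to 2 → 0 H
  atom 8 (O): bond orders sum to 2 → 0 H
  atom 11 (O): bond orders sum to 2 → 0 H
  atom 15 (O): bond orders sum to 1 → 1 H
  atom 16 (O): bond orders sum to 2 → 0 H
  atom 20 (O): bond orders sum to 2 → 0 H
Lipinski HBD = 2.
Acceptors: N atoms = 0, O atoms = 7 → HBA = 7.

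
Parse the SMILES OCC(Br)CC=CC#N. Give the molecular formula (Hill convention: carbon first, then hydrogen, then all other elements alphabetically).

Walk through each heavy atom and fill implicit hydrogens from standard valence (C 4, N 3, O 2, S 2, halogen 1):
  atom 1: O, bond orders sum to 1 (valence 2) → 1 H
  atom 2: C, bond orders sum to 2 (valence 4) → 2 H
  atom 3: C, bond orders sum to 3 (valence 4) → 1 H
  atom 4: Br (halogen, monovalent) → 0 H
  atom 5: C, bond orders sum to 2 (valence 4) → 2 H
  atom 6: C, bond orders sum to 3 (valence 4) → 1 H
  atom 7: C, bond orders sum to 3 (valence 4) → 1 H
  atom 8: C, bond orders sum to 4 (valence 4) → 0 H
  atom 9: N, bond orders sum to 3 (valence 3) → 0 H
Totals → C:6, H:8, Br:1, N:1, O:1.
In Hill order: C6H8BrNO.

C6H8BrNO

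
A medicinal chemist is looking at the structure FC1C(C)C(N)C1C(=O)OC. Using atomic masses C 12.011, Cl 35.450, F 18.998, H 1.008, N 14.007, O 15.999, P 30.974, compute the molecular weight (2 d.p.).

First, the molecular formula is C7H12FNO2 (counting implicit H from valence).
  C: 7 × 12.011 = 84.077
  F: 1 × 18.998 = 18.998
  H: 12 × 1.008 = 12.096
  N: 1 × 14.007 = 14.007
  O: 2 × 15.999 = 31.998
Sum: 7×12.011 + 1×18.998 + 12×1.008 + 1×14.007 + 2×15.999 = 161.176 → 161.18 g/mol.

161.18 g/mol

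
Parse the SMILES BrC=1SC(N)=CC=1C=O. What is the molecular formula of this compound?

C5H4BrNOS

Walk through each heavy atom and fill implicit hydrogens from standard valence (C 4, N 3, O 2, S 2, halogen 1):
  atom 1: Br (halogen, monovalent) → 0 H
  atom 2: C, bond orders sum to 4 (valence 4) → 0 H
  atom 3: S, bond orders sum to 2 (valence 2) → 0 H
  atom 4: C, bond orders sum to 4 (valence 4) → 0 H
  atom 5: N, bond orders sum to 1 (valence 3) → 2 H
  atom 6: C, bond orders sum to 3 (valence 4) → 1 H
  atom 7: C, bond orders sum to 4 (valence 4) → 0 H
  atom 8: C, bond orders sum to 3 (valence 4) → 1 H
  atom 9: O, bond orders sum to 2 (valence 2) → 0 H
Totals → C:5, H:4, Br:1, N:1, O:1, S:1.
In Hill order: C5H4BrNOS.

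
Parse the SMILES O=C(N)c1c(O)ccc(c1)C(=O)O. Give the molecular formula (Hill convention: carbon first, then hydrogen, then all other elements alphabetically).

C8H7NO4

Walk through each heavy atom and fill implicit hydrogens from standard valence (C 4, N 3, O 2, S 2, halogen 1); for lowercase aromatic atoms, an aromatic c carries 1 H when it has two neighbours and 0 H with three, and aromatic n carries 0 H:
  atom 1: O, bond orders sum to 2 (valence 2) → 0 H
  atom 2: C, bond orders sum to 4 (valence 4) → 0 H
  atom 3: N, bond orders sum to 1 (valence 3) → 2 H
  atom 4: aromatic c, 3 neighbours → 0 H
  atom 5: aromatic c, 3 neighbours → 0 H
  atom 6: O, bond orders sum to 1 (valence 2) → 1 H
  atom 7: aromatic c, 2 neighbours → 1 H
  atom 8: aromatic c, 2 neighbours → 1 H
  atom 9: aromatic c, 3 neighbours → 0 H
  atom 10: aromatic c, 2 neighbours → 1 H
  atom 11: C, bond orders sum to 4 (valence 4) → 0 H
  atom 12: O, bond orders sum to 2 (valence 2) → 0 H
  atom 13: O, bond orders sum to 1 (valence 2) → 1 H
Totals → C:8, H:7, N:1, O:4.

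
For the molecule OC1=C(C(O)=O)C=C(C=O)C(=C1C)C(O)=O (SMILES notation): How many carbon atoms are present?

Count every carbon token in the SMILES (each C, including those in ring-closure positions and inside branches).
Carbon count: 10.

10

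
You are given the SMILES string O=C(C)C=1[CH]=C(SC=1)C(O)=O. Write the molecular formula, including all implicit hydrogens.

C7H6O3S

Walk through each heavy atom and fill implicit hydrogens from standard valence (C 4, N 3, O 2, S 2, halogen 1):
  atom 1: O, bond orders sum to 2 (valence 2) → 0 H
  atom 2: C, bond orders sum to 4 (valence 4) → 0 H
  atom 3: C, bond orders sum to 1 (valence 4) → 3 H
  atom 4: C, bond orders sum to 4 (valence 4) → 0 H
  atom 5: C with explicit H count 1
  atom 6: C, bond orders sum to 4 (valence 4) → 0 H
  atom 7: S, bond orders sum to 2 (valence 2) → 0 H
  atom 8: C, bond orders sum to 3 (valence 4) → 1 H
  atom 9: C, bond orders sum to 4 (valence 4) → 0 H
  atom 10: O, bond orders sum to 1 (valence 2) → 1 H
  atom 11: O, bond orders sum to 2 (valence 2) → 0 H
Totals → C:7, H:6, O:3, S:1.
In Hill order: C7H6O3S.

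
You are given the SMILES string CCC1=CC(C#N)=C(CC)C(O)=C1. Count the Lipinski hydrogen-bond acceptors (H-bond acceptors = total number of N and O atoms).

2

N atoms: 1; O atoms: 1.
Lipinski HBA = 1 + 1 = 2.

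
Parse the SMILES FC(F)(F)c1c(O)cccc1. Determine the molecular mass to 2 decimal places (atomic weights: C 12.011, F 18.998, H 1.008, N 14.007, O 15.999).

162.11 g/mol

First, the molecular formula is C7H5F3O (counting implicit H from valence).
  C: 7 × 12.011 = 84.077
  F: 3 × 18.998 = 56.994
  H: 5 × 1.008 = 5.040
  O: 1 × 15.999 = 15.999
Sum: 7×12.011 + 3×18.998 + 5×1.008 + 1×15.999 = 162.110 → 162.11 g/mol.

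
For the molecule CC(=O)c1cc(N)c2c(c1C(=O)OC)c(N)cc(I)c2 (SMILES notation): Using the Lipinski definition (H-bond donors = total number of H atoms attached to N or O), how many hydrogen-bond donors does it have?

Donors: find every N or O and count the H atoms it carries.
  atom 3 (O): bond orders sum to 2 → 0 H
  atom 7 (N): bond orders sum to 1 → 2 H
  atom 12 (O): bond orders sum to 2 → 0 H
  atom 13 (O): bond orders sum to 2 → 0 H
  atom 16 (N): bond orders sum to 1 → 2 H
Lipinski HBD = 4.

4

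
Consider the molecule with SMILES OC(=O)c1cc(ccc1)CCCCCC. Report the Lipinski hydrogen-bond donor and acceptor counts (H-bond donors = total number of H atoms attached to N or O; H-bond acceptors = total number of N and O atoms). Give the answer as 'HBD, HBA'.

1, 2

Donors: find every N or O and count the H atoms it carries.
  atom 1 (O): bond orders sum to 1 → 1 H
  atom 3 (O): bond orders sum to 2 → 0 H
Lipinski HBD = 1.
Acceptors: N atoms = 0, O atoms = 2 → HBA = 2.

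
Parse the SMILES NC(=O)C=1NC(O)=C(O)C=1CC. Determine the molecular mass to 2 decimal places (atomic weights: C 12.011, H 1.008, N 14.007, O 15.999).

First, the molecular formula is C7H10N2O3 (counting implicit H from valence).
  C: 7 × 12.011 = 84.077
  H: 10 × 1.008 = 10.080
  N: 2 × 14.007 = 28.014
  O: 3 × 15.999 = 47.997
Sum: 7×12.011 + 10×1.008 + 2×14.007 + 3×15.999 = 170.168 → 170.17 g/mol.

170.17 g/mol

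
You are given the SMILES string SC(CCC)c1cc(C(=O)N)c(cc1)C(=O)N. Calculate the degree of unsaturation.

6

Molecular formula: C12H16N2O2S.
DoU = (2C + 2 + N − H − X) / 2, where X is the halogen count and O/S are ignored.
    = (2·12 + 2 + 2 − 16 − 0) / 2 = 12 / 2 = 6.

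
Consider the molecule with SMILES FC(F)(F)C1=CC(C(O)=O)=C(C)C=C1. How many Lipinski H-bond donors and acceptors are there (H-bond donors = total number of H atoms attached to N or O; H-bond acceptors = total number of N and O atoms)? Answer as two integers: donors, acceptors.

1, 2

Donors: find every N or O and count the H atoms it carries.
  atom 9 (O): bond orders sum to 1 → 1 H
  atom 10 (O): bond orders sum to 2 → 0 H
Lipinski HBD = 1.
Acceptors: N atoms = 0, O atoms = 2 → HBA = 2.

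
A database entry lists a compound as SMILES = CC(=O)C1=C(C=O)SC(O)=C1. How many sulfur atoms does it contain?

1

Scan the SMILES for S atoms (remember two-letter symbols like Cl and Br are single atoms).
Sulfur count: 1.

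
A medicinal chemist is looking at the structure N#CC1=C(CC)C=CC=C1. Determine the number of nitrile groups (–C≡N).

1

The nitrile motif appears at heavy-atom position 2 in the SMILES.
Nitrile count: 1.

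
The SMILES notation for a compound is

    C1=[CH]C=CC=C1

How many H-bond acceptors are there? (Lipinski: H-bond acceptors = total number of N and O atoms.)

0

N atoms: 0; O atoms: 0.
Lipinski HBA = 0 + 0 = 0.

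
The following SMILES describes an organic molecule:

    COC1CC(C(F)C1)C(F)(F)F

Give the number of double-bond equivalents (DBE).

1

Molecular formula: C7H10F4O.
DoU = (2C + 2 + N − H − X) / 2, where X is the halogen count and O/S are ignored.
    = (2·7 + 2 + 0 − 10 − 4) / 2 = 2 / 2 = 1.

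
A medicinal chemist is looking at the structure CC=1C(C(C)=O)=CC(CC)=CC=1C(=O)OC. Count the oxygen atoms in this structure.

3

Scan the SMILES for O atoms (remember two-letter symbols like Cl and Br are single atoms).
Oxygen count: 3.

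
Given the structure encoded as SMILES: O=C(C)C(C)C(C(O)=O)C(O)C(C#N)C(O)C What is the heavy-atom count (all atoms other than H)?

17

Every atom symbol written in the SMILES (organic subset) is one heavy atom; implicit H are not written.
Heavy atoms by element → C:11, N:1, O:5.
Total: 17.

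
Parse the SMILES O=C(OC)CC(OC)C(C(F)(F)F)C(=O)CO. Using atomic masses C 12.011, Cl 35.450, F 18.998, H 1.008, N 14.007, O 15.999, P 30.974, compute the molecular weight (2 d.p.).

First, the molecular formula is C9H13F3O5 (counting implicit H from valence).
  C: 9 × 12.011 = 108.099
  F: 3 × 18.998 = 56.994
  H: 13 × 1.008 = 13.104
  O: 5 × 15.999 = 79.995
Sum: 9×12.011 + 3×18.998 + 13×1.008 + 5×15.999 = 258.192 → 258.19 g/mol.

258.19 g/mol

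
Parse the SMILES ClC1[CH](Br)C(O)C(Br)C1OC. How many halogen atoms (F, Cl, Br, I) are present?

3

Halogen atoms appear at heavy-atom positions 1, 4, 8 (2×Br, 1×Cl).
Other groups present: 1 ether, 1 hydroxyl.
Halogen count: 3.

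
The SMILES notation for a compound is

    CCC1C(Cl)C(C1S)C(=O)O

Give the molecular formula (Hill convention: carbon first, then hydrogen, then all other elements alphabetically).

Walk through each heavy atom and fill implicit hydrogens from standard valence (C 4, N 3, O 2, S 2, halogen 1):
  atom 1: C, bond orders sum to 1 (valence 4) → 3 H
  atom 2: C, bond orders sum to 2 (valence 4) → 2 H
  atom 3: C, bond orders sum to 3 (valence 4) → 1 H
  atom 4: C, bond orders sum to 3 (valence 4) → 1 H
  atom 5: Cl (halogen, monovalent) → 0 H
  atom 6: C, bond orders sum to 3 (valence 4) → 1 H
  atom 7: C, bond orders sum to 3 (valence 4) → 1 H
  atom 8: S, bond orders sum to 1 (valence 2) → 1 H
  atom 9: C, bond orders sum to 4 (valence 4) → 0 H
  atom 10: O, bond orders sum to 2 (valence 2) → 0 H
  atom 11: O, bond orders sum to 1 (valence 2) → 1 H
Totals → C:7, H:11, Cl:1, O:2, S:1.

C7H11ClO2S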